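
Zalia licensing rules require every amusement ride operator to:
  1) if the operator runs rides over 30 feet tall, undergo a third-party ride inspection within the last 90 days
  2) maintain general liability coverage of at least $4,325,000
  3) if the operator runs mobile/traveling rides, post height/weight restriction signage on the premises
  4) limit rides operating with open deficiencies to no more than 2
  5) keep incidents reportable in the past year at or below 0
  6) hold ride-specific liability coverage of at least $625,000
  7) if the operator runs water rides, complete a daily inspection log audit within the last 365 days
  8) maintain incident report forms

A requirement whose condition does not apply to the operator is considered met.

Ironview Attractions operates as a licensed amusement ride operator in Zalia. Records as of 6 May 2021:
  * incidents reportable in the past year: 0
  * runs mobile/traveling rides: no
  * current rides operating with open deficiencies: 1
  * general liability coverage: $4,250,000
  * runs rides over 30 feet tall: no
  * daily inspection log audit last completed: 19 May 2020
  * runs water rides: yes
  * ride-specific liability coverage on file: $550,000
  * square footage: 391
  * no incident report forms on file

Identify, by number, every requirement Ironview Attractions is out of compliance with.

1. condition 'runs rides over 30 feet tall' does not hold → requirement n/a → met
2. general liability coverage $4,250,000 < $4,325,000 → not met
3. condition 'runs mobile/traveling rides' does not hold → requirement n/a → met
4. rides operating with open deficiencies 1 ≤ 2 → met
5. incidents reportable in the past year 0 ≤ 0 → met
6. ride-specific liability coverage $550,000 < $625,000 → not met
7. condition 'runs water rides' holds; daily inspection log audit 352 days ago vs limit 365 → met
8. incident report forms absent → not met
Not met: 2, 6, 8

2, 6, 8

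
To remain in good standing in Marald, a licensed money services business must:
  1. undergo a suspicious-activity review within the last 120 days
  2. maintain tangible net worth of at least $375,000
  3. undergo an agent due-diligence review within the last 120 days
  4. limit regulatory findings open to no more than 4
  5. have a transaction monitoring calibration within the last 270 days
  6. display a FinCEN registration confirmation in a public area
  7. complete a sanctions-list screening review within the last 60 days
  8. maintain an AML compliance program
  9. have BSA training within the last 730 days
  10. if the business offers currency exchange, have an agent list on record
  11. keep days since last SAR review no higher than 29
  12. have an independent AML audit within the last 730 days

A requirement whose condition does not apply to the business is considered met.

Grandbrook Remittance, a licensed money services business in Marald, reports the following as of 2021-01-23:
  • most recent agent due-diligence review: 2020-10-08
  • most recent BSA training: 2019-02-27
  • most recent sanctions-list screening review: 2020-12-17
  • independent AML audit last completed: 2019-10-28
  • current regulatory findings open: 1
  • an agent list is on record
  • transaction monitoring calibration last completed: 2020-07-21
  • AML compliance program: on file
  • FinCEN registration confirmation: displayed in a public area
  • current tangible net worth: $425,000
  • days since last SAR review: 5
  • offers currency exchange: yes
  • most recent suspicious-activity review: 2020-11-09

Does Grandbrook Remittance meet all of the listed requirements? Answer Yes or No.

Yes

1. suspicious-activity review 75 days ago vs limit 120 → met
2. tangible net worth $425,000 ≥ $375,000 → met
3. agent due-diligence review 107 days ago vs limit 120 → met
4. regulatory findings open 1 ≤ 4 → met
5. transaction monitoring calibration 186 days ago vs limit 270 → met
6. FinCEN registration confirmation present → met
7. sanctions-list screening review 37 days ago vs limit 60 → met
8. AML compliance program present → met
9. BSA training 696 days ago vs limit 730 → met
10. condition 'offers currency exchange' holds; agent list present → met
11. days since last SAR review 5 ≤ 29 → met
12. independent AML audit 453 days ago vs limit 730 → met
All met.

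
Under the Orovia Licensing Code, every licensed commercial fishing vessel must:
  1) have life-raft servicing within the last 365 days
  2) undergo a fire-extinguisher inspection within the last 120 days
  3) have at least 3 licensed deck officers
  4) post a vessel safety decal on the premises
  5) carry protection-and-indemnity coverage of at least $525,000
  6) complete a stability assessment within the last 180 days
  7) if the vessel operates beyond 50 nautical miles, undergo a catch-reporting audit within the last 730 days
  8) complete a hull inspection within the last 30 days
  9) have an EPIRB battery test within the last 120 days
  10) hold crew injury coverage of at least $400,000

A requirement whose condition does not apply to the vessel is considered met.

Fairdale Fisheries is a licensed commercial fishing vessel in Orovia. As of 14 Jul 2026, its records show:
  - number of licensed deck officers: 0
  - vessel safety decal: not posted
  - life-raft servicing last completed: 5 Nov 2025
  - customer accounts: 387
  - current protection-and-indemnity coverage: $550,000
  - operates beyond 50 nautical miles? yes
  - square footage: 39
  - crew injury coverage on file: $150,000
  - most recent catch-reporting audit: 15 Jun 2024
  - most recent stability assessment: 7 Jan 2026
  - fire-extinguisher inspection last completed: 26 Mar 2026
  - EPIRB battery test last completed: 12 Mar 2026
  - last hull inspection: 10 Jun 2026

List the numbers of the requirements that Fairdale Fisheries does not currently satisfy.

1. life-raft servicing 251 days ago vs limit 365 → met
2. fire-extinguisher inspection 110 days ago vs limit 120 → met
3. licensed deck officers 0 < 3 → not met
4. vessel safety decal absent → not met
5. protection-and-indemnity coverage $550,000 ≥ $525,000 → met
6. stability assessment 188 days ago vs limit 180 → not met
7. condition 'operates beyond 50 nautical miles' holds; catch-reporting audit 759 days ago vs limit 730 → not met
8. hull inspection 34 days ago vs limit 30 → not met
9. EPIRB battery test 124 days ago vs limit 120 → not met
10. crew injury coverage $150,000 < $400,000 → not met
Not met: 3, 4, 6, 7, 8, 9, 10

3, 4, 6, 7, 8, 9, 10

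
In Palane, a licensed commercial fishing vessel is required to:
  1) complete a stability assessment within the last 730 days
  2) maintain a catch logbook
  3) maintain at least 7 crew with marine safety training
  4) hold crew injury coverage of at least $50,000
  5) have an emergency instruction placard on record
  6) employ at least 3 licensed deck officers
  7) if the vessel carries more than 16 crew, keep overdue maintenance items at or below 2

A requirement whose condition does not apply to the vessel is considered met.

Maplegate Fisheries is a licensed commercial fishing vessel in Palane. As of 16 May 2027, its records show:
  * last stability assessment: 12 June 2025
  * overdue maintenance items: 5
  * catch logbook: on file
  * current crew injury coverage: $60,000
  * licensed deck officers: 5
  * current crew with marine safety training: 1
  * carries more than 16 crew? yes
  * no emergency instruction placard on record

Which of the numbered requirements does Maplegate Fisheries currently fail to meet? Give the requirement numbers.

3, 5, 7

1. stability assessment 703 days ago vs limit 730 → met
2. catch logbook present → met
3. crew with marine safety training 1 < 7 → not met
4. crew injury coverage $60,000 ≥ $50,000 → met
5. emergency instruction placard absent → not met
6. licensed deck officers 5 ≥ 3 → met
7. condition 'carries more than 16 crew' holds; overdue maintenance items 5 > 2 → not met
Not met: 3, 5, 7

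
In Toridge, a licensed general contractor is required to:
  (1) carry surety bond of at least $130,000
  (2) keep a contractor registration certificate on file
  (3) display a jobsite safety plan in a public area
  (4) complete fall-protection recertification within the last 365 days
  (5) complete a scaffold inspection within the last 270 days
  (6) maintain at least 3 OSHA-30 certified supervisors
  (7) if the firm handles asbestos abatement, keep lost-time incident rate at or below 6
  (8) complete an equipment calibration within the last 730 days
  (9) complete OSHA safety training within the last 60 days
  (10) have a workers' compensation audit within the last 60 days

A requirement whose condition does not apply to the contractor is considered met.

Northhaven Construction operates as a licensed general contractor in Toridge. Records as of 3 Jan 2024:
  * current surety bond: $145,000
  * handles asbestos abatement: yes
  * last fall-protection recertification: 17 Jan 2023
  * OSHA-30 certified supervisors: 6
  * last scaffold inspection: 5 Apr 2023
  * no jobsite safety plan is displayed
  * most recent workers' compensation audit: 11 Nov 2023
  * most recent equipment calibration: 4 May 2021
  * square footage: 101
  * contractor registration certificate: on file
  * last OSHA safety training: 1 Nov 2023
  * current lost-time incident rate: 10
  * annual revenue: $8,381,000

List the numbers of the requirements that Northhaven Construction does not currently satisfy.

1. surety bond $145,000 ≥ $130,000 → met
2. contractor registration certificate present → met
3. jobsite safety plan absent → not met
4. fall-protection recertification 351 days ago vs limit 365 → met
5. scaffold inspection 273 days ago vs limit 270 → not met
6. OSHA-30 certified supervisors 6 ≥ 3 → met
7. condition 'handles asbestos abatement' holds; lost-time incident rate 10 > 6 → not met
8. equipment calibration 974 days ago vs limit 730 → not met
9. OSHA safety training 63 days ago vs limit 60 → not met
10. workers' compensation audit 53 days ago vs limit 60 → met
Not met: 3, 5, 7, 8, 9

3, 5, 7, 8, 9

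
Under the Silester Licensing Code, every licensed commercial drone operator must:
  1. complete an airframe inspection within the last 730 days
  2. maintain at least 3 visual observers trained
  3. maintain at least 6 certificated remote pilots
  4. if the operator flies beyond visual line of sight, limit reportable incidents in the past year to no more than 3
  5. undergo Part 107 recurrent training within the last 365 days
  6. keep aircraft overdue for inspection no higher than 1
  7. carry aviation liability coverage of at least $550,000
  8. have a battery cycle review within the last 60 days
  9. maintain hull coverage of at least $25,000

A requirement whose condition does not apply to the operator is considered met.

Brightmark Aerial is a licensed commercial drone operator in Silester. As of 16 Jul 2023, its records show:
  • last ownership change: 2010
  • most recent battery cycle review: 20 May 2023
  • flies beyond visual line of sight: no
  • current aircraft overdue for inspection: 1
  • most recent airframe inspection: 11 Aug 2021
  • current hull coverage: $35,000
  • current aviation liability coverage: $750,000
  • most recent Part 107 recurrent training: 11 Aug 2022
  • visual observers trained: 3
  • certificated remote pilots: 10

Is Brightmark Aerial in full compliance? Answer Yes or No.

Yes

1. airframe inspection 704 days ago vs limit 730 → met
2. visual observers trained 3 ≥ 3 → met
3. certificated remote pilots 10 ≥ 6 → met
4. condition 'flies beyond visual line of sight' does not hold → requirement n/a → met
5. Part 107 recurrent training 339 days ago vs limit 365 → met
6. aircraft overdue for inspection 1 ≤ 1 → met
7. aviation liability coverage $750,000 ≥ $550,000 → met
8. battery cycle review 57 days ago vs limit 60 → met
9. hull coverage $35,000 ≥ $25,000 → met
All met.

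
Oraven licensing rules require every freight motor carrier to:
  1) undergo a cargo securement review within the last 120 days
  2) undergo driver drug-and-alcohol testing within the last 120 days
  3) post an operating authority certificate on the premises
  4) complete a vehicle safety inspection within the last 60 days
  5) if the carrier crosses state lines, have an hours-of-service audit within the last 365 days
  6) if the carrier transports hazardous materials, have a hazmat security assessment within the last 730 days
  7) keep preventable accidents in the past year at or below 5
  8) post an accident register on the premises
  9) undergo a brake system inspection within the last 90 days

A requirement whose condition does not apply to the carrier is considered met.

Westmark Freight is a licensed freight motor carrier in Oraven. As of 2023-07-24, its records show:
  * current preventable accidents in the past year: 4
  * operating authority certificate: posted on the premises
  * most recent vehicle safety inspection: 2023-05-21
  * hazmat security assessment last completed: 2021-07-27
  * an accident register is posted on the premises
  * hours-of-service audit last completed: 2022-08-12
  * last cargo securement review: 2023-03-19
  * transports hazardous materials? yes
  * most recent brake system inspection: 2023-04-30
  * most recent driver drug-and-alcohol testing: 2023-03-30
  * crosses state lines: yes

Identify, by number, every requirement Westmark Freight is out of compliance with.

1. cargo securement review 127 days ago vs limit 120 → not met
2. driver drug-and-alcohol testing 116 days ago vs limit 120 → met
3. operating authority certificate present → met
4. vehicle safety inspection 64 days ago vs limit 60 → not met
5. condition 'crosses state lines' holds; hours-of-service audit 346 days ago vs limit 365 → met
6. condition 'transports hazardous materials' holds; hazmat security assessment 727 days ago vs limit 730 → met
7. preventable accidents in the past year 4 ≤ 5 → met
8. accident register present → met
9. brake system inspection 85 days ago vs limit 90 → met
Not met: 1, 4

1, 4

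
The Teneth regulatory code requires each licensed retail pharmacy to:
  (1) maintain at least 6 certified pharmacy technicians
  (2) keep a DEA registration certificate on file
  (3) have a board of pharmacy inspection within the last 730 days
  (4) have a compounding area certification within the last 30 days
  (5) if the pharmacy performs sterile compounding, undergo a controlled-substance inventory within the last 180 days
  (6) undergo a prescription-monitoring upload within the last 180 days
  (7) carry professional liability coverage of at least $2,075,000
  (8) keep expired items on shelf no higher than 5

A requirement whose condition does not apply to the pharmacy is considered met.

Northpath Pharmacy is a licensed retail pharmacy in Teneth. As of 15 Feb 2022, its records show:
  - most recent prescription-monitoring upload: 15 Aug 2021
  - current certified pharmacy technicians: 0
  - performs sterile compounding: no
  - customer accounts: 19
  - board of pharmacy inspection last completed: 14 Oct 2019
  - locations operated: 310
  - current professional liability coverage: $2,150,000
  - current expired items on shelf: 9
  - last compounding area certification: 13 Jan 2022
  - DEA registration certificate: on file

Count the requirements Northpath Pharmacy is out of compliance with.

1. certified pharmacy technicians 0 < 6 → not met
2. DEA registration certificate present → met
3. board of pharmacy inspection 855 days ago vs limit 730 → not met
4. compounding area certification 33 days ago vs limit 30 → not met
5. condition 'performs sterile compounding' does not hold → requirement n/a → met
6. prescription-monitoring upload 184 days ago vs limit 180 → not met
7. professional liability coverage $2,150,000 ≥ $2,075,000 → met
8. expired items on shelf 9 > 5 → not met
Not met: 5 of 8

5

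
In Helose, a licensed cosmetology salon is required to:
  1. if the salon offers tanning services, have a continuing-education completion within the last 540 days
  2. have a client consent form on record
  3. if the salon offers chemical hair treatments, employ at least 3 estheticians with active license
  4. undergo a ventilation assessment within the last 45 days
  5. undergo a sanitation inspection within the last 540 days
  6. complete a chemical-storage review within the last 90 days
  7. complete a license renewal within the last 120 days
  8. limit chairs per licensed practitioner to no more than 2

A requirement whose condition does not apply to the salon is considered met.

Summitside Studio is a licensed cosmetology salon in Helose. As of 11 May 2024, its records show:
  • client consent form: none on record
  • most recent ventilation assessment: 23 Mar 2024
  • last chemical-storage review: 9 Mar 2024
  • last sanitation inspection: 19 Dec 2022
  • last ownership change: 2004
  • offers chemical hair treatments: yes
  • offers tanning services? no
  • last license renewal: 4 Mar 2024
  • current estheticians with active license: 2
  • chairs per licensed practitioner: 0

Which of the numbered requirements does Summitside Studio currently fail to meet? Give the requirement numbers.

1. condition 'offers tanning services' does not hold → requirement n/a → met
2. client consent form absent → not met
3. condition 'offers chemical hair treatments' holds; estheticians with active license 2 < 3 → not met
4. ventilation assessment 49 days ago vs limit 45 → not met
5. sanitation inspection 509 days ago vs limit 540 → met
6. chemical-storage review 63 days ago vs limit 90 → met
7. license renewal 68 days ago vs limit 120 → met
8. chairs per licensed practitioner 0 ≤ 2 → met
Not met: 2, 3, 4

2, 3, 4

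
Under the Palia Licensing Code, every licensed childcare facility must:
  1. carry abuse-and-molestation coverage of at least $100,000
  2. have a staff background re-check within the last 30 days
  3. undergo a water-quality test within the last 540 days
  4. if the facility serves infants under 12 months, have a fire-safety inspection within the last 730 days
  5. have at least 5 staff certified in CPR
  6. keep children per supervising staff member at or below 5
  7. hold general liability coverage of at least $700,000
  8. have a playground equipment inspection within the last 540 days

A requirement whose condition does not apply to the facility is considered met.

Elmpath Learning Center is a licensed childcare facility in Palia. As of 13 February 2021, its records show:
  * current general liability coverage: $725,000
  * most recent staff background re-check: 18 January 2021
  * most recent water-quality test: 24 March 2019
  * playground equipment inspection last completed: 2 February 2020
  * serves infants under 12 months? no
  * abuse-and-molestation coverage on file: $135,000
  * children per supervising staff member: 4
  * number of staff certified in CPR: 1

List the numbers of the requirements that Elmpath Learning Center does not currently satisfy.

3, 5

1. abuse-and-molestation coverage $135,000 ≥ $100,000 → met
2. staff background re-check 26 days ago vs limit 30 → met
3. water-quality test 692 days ago vs limit 540 → not met
4. condition 'serves infants under 12 months' does not hold → requirement n/a → met
5. staff certified in CPR 1 < 5 → not met
6. children per supervising staff member 4 ≤ 5 → met
7. general liability coverage $725,000 ≥ $700,000 → met
8. playground equipment inspection 377 days ago vs limit 540 → met
Not met: 3, 5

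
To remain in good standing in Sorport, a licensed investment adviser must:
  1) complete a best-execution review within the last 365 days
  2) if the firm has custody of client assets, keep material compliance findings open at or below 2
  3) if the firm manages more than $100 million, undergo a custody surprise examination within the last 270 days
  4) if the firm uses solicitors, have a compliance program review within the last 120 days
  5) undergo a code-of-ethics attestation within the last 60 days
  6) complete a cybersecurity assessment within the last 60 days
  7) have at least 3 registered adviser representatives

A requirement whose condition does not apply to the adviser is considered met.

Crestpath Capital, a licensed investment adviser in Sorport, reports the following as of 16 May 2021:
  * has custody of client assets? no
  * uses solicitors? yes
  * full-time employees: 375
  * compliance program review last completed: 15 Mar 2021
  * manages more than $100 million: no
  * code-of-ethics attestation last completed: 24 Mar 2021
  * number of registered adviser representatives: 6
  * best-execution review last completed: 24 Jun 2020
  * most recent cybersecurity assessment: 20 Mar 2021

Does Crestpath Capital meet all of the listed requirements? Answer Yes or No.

1. best-execution review 326 days ago vs limit 365 → met
2. condition 'has custody of client assets' does not hold → requirement n/a → met
3. condition 'manages more than $100 million' does not hold → requirement n/a → met
4. condition 'uses solicitors' holds; compliance program review 62 days ago vs limit 120 → met
5. code-of-ethics attestation 53 days ago vs limit 60 → met
6. cybersecurity assessment 57 days ago vs limit 60 → met
7. registered adviser representatives 6 ≥ 3 → met
All met.

Yes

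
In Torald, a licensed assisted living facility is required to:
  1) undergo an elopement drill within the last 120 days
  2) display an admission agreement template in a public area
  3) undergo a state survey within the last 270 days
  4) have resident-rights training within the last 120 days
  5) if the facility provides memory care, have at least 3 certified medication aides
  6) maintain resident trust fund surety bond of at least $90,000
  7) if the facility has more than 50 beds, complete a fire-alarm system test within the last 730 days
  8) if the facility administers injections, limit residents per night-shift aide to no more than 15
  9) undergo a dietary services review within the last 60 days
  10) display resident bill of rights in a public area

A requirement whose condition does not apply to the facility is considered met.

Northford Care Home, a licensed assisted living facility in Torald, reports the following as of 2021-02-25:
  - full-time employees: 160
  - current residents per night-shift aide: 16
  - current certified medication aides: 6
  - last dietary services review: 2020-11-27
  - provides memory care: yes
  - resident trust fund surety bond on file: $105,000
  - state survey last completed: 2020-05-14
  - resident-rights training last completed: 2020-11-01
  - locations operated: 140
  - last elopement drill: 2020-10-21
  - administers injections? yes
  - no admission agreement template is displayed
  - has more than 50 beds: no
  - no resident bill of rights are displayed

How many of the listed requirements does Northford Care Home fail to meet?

6

1. elopement drill 127 days ago vs limit 120 → not met
2. admission agreement template absent → not met
3. state survey 287 days ago vs limit 270 → not met
4. resident-rights training 116 days ago vs limit 120 → met
5. condition 'provides memory care' holds; certified medication aides 6 ≥ 3 → met
6. resident trust fund surety bond $105,000 ≥ $90,000 → met
7. condition 'has more than 50 beds' does not hold → requirement n/a → met
8. condition 'administers injections' holds; residents per night-shift aide 16 > 15 → not met
9. dietary services review 90 days ago vs limit 60 → not met
10. resident bill of rights absent → not met
Not met: 6 of 10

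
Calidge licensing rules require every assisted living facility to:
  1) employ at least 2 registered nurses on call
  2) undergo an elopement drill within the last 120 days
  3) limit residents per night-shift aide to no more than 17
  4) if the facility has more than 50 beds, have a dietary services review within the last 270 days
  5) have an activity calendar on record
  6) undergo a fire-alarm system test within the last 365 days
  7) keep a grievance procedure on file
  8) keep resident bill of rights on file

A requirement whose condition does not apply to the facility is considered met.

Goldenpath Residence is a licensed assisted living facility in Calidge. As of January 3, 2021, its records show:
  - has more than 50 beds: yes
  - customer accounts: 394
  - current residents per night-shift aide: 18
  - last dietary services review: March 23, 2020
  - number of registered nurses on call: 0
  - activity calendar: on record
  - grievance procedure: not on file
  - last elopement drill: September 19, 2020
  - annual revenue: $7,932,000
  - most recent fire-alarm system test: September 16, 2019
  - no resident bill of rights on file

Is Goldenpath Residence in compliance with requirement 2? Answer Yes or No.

Yes

2. elopement drill 106 days ago vs limit 120 → met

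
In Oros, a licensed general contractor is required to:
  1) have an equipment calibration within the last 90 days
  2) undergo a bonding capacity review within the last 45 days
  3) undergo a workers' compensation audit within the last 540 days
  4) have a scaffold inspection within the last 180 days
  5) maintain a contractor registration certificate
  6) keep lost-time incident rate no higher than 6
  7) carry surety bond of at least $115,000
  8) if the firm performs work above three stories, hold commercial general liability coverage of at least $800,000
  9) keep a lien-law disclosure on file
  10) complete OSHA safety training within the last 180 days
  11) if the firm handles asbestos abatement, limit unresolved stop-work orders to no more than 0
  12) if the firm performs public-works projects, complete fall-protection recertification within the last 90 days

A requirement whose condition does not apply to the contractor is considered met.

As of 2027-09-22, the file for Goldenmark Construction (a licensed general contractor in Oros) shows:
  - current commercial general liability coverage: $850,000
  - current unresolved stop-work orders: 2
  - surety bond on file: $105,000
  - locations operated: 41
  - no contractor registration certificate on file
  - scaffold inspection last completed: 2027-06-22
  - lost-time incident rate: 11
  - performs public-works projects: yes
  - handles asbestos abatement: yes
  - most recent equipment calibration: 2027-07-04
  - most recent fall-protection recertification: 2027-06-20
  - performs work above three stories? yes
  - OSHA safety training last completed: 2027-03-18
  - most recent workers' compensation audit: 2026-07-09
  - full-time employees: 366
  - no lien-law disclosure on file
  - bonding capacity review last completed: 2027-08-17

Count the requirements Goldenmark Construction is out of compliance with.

7

1. equipment calibration 80 days ago vs limit 90 → met
2. bonding capacity review 36 days ago vs limit 45 → met
3. workers' compensation audit 440 days ago vs limit 540 → met
4. scaffold inspection 92 days ago vs limit 180 → met
5. contractor registration certificate absent → not met
6. lost-time incident rate 11 > 6 → not met
7. surety bond $105,000 < $115,000 → not met
8. condition 'performs work above three stories' holds; commercial general liability coverage $850,000 ≥ $800,000 → met
9. lien-law disclosure absent → not met
10. OSHA safety training 188 days ago vs limit 180 → not met
11. condition 'handles asbestos abatement' holds; unresolved stop-work orders 2 > 0 → not met
12. condition 'performs public-works projects' holds; fall-protection recertification 94 days ago vs limit 90 → not met
Not met: 7 of 12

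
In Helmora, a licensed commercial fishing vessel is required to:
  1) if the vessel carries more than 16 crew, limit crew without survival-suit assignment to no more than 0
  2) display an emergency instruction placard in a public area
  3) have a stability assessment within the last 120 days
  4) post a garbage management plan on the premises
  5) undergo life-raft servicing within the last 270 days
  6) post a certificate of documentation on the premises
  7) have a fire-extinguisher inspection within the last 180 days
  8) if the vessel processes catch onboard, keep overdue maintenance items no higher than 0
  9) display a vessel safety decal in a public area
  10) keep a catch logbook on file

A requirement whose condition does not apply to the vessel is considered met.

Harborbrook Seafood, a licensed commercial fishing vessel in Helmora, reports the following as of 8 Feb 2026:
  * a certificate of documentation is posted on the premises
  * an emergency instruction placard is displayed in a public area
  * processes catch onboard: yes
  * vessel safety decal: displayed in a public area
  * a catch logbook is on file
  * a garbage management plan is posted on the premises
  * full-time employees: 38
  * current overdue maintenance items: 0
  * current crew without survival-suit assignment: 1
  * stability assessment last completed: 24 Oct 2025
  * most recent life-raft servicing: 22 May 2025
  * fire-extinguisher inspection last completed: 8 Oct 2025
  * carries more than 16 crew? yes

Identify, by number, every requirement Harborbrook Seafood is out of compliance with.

1

1. condition 'carries more than 16 crew' holds; crew without survival-suit assignment 1 > 0 → not met
2. emergency instruction placard present → met
3. stability assessment 107 days ago vs limit 120 → met
4. garbage management plan present → met
5. life-raft servicing 262 days ago vs limit 270 → met
6. certificate of documentation present → met
7. fire-extinguisher inspection 123 days ago vs limit 180 → met
8. condition 'processes catch onboard' holds; overdue maintenance items 0 ≤ 0 → met
9. vessel safety decal present → met
10. catch logbook present → met
Not met: 1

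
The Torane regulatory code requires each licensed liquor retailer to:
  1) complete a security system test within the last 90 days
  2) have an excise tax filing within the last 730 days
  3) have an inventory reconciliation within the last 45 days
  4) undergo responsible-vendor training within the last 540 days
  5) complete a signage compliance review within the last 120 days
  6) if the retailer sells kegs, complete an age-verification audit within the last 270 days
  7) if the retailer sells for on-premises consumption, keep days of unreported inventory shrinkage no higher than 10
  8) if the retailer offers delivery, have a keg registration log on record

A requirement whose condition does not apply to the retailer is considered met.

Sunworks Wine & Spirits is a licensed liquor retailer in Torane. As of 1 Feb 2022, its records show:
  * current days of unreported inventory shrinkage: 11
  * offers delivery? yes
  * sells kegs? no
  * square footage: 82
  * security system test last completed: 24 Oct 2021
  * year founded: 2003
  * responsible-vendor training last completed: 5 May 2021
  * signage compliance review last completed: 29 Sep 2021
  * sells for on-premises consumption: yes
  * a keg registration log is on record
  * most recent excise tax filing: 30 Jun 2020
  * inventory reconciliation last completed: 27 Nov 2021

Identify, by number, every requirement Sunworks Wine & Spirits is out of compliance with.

1, 3, 5, 7

1. security system test 100 days ago vs limit 90 → not met
2. excise tax filing 581 days ago vs limit 730 → met
3. inventory reconciliation 66 days ago vs limit 45 → not met
4. responsible-vendor training 272 days ago vs limit 540 → met
5. signage compliance review 125 days ago vs limit 120 → not met
6. condition 'sells kegs' does not hold → requirement n/a → met
7. condition 'sells for on-premises consumption' holds; days of unreported inventory shrinkage 11 > 10 → not met
8. condition 'offers delivery' holds; keg registration log present → met
Not met: 1, 3, 5, 7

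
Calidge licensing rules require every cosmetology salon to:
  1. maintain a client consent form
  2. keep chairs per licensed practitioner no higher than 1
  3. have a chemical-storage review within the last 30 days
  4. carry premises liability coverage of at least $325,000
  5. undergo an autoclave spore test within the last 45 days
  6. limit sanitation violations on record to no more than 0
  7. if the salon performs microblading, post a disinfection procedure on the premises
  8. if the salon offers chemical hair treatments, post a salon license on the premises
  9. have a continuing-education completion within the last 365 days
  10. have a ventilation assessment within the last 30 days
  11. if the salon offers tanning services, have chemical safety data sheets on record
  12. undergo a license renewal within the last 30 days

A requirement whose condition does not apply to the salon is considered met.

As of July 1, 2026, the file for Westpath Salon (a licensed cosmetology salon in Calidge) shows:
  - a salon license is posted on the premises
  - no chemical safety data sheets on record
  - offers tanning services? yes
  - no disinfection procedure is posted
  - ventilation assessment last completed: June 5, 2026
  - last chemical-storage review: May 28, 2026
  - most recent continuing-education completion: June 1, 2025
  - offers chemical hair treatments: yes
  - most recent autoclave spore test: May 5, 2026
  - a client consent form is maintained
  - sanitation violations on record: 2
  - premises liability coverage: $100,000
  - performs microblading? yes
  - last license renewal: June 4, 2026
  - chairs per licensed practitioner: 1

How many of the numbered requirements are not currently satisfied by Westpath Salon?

7

1. client consent form present → met
2. chairs per licensed practitioner 1 ≤ 1 → met
3. chemical-storage review 34 days ago vs limit 30 → not met
4. premises liability coverage $100,000 < $325,000 → not met
5. autoclave spore test 57 days ago vs limit 45 → not met
6. sanitation violations on record 2 > 0 → not met
7. condition 'performs microblading' holds; disinfection procedure absent → not met
8. condition 'offers chemical hair treatments' holds; salon license present → met
9. continuing-education completion 395 days ago vs limit 365 → not met
10. ventilation assessment 26 days ago vs limit 30 → met
11. condition 'offers tanning services' holds; chemical safety data sheets absent → not met
12. license renewal 27 days ago vs limit 30 → met
Not met: 7 of 12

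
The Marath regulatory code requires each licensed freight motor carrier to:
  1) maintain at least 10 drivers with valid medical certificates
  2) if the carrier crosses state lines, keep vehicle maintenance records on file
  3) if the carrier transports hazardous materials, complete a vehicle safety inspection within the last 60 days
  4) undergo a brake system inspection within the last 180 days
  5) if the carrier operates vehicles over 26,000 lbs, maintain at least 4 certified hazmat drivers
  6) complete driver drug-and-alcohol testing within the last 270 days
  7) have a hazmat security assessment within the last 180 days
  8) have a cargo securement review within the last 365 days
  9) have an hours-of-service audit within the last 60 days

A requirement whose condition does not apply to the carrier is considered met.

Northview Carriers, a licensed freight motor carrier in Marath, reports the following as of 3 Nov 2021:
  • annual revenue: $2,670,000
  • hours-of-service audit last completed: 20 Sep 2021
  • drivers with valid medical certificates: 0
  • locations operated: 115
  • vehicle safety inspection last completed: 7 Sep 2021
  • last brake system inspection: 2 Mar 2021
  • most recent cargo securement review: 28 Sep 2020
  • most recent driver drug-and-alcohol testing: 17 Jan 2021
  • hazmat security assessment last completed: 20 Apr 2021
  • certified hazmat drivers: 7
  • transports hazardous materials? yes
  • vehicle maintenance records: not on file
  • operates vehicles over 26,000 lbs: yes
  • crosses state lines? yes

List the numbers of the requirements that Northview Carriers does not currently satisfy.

1. drivers with valid medical certificates 0 < 10 → not met
2. condition 'crosses state lines' holds; vehicle maintenance records absent → not met
3. condition 'transports hazardous materials' holds; vehicle safety inspection 57 days ago vs limit 60 → met
4. brake system inspection 246 days ago vs limit 180 → not met
5. condition 'operates vehicles over 26,000 lbs' holds; certified hazmat drivers 7 ≥ 4 → met
6. driver drug-and-alcohol testing 290 days ago vs limit 270 → not met
7. hazmat security assessment 197 days ago vs limit 180 → not met
8. cargo securement review 401 days ago vs limit 365 → not met
9. hours-of-service audit 44 days ago vs limit 60 → met
Not met: 1, 2, 4, 6, 7, 8

1, 2, 4, 6, 7, 8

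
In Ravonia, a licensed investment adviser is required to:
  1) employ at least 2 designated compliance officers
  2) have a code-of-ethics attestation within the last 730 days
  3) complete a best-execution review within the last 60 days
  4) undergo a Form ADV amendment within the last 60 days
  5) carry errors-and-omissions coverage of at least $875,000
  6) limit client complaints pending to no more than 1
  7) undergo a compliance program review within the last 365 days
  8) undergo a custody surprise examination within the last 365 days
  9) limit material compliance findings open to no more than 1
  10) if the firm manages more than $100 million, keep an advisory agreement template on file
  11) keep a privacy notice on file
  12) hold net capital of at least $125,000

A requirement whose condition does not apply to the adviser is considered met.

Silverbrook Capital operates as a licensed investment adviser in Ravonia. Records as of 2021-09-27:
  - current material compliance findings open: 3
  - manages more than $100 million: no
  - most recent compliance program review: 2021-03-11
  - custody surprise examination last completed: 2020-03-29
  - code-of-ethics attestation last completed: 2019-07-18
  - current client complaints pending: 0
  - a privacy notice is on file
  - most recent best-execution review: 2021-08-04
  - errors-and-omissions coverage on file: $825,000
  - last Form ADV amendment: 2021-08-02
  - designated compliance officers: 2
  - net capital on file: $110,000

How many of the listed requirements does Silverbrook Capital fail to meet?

5

1. designated compliance officers 2 ≥ 2 → met
2. code-of-ethics attestation 802 days ago vs limit 730 → not met
3. best-execution review 54 days ago vs limit 60 → met
4. Form ADV amendment 56 days ago vs limit 60 → met
5. errors-and-omissions coverage $825,000 < $875,000 → not met
6. client complaints pending 0 ≤ 1 → met
7. compliance program review 200 days ago vs limit 365 → met
8. custody surprise examination 547 days ago vs limit 365 → not met
9. material compliance findings open 3 > 1 → not met
10. condition 'manages more than $100 million' does not hold → requirement n/a → met
11. privacy notice present → met
12. net capital $110,000 < $125,000 → not met
Not met: 5 of 12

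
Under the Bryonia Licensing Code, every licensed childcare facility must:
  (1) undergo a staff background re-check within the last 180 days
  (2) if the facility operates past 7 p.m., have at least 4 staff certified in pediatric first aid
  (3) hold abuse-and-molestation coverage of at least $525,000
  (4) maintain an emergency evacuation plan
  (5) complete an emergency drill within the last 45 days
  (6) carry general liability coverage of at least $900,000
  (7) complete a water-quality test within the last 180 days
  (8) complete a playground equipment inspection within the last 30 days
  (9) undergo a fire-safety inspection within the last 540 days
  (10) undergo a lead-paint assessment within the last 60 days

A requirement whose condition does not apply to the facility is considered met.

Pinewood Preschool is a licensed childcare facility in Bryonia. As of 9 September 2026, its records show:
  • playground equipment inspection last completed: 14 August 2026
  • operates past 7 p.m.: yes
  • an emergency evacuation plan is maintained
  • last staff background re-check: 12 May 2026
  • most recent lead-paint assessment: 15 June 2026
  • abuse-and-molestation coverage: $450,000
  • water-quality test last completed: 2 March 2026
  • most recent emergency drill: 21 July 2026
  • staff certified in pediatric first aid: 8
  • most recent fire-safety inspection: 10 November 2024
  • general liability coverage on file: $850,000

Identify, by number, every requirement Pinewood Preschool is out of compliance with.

3, 5, 6, 7, 9, 10

1. staff background re-check 120 days ago vs limit 180 → met
2. condition 'operates past 7 p.m.' holds; staff certified in pediatric first aid 8 ≥ 4 → met
3. abuse-and-molestation coverage $450,000 < $525,000 → not met
4. emergency evacuation plan present → met
5. emergency drill 50 days ago vs limit 45 → not met
6. general liability coverage $850,000 < $900,000 → not met
7. water-quality test 191 days ago vs limit 180 → not met
8. playground equipment inspection 26 days ago vs limit 30 → met
9. fire-safety inspection 668 days ago vs limit 540 → not met
10. lead-paint assessment 86 days ago vs limit 60 → not met
Not met: 3, 5, 6, 7, 9, 10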